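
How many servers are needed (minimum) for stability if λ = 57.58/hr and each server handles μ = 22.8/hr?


Stability requires cμ > λ ⇔ c > λ/μ.
λ/μ = 57.58/22.8 = 2.5254
Minimum integer c = ⌊2.5254⌋ + 1 = 3
Check: 3·22.8 = 68.40 > 57.58, while 2·22.8 = 45.60 ≤ 57.58

Final: 3 servers


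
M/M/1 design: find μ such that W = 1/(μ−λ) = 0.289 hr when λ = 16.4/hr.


W = 1/(μ−λ) ⇒ μ − λ = 1/W = 1/0.289 = 3.4602
μ = λ + 1/W = 16.4 + 3.4602 = 19.8602 per hr

Final: 19.8602 /hr


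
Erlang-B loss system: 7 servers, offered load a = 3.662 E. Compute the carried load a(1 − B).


B(7,3.662) = 0.046560 (Erlang-B)
Carried load = a(1 − B) = 3.662·(1 − 0.046560) = 3.662·0.953440 = 3.4915 E

Final: 3.4915 Erlangs


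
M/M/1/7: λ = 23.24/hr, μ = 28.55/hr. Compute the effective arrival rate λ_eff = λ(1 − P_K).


ρ = 0.8140; P_K = (1−ρ)ρ^7/(1−ρ^8) = 0.054563
λ_eff = λ(1 − P_K) = 23.24·(1 − 0.054563) = 23.24·0.945437 = 21.9719 /hr

Final: 21.9719 /hr


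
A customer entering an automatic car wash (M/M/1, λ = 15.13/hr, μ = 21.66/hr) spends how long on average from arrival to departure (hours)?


W = 1/(μ−λ) = 1/(21.66 − 15.13) = 1/6.53 = 0.1531 hr

Final: 0.1531 hr


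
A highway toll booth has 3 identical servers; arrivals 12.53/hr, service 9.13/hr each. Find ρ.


ρ = λ/(cμ) = 12.53/(3·9.13) = 12.53/27.39 = 0.4575

Final: 0.4575


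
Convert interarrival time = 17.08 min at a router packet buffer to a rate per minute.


λ = 1/(interarrival time) in consistent units.
1 minute = 1 min, so λ = 1/17.08 = 0.05855 per minute

Final: 0.05855 /min


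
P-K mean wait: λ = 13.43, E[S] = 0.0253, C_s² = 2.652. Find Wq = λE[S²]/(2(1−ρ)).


ρ = λ·E[S] = 13.43·0.0253 = 0.3398
E[S²] = E[S]²(1+C_s²) = 0.0253²·(1+2.652) = 0.002338
Wq = λ·E[S²]/(2(1−ρ)) = 13.43·0.002338/(2·0.6602) = 0.02378 hr

Final: 0.02378 hr


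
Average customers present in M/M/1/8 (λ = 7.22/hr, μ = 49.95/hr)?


ρ = 7.22/49.95 = 0.1445
L = ρ[1 − (K+1)ρ^K + Kρ^(K+1)] / [(1−ρ)(1−ρ^(K+1))]
Numerator: 0.1445·(1 − 9·0.0000001906 + 8·0.00000002754) = 0.144544
Denominator: (0.8555)·(1.000000) = 0.855455
L = 0.144544/0.855455 = 0.1690

Final: 0.1690


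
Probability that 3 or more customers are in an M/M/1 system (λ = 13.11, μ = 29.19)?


ρ = 13.11/29.19 = 0.4491
P(N ≥ n) = ρ^n = 0.4491^3 = 0.090595

Final: 0.090595


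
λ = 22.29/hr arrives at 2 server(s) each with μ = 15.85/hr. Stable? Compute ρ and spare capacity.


Total capacity cμ = 2·15.85 = 31.70/hr
ρ = λ/(cμ) = 22.29/31.70 = 0.7032
Stable ⇔ ρ < 1: YES
Spare capacity = cμ − λ = 31.70 − 22.29 = 9.41/hr

Final: ρ = 0.7032; stable; margin = 9.41/hr


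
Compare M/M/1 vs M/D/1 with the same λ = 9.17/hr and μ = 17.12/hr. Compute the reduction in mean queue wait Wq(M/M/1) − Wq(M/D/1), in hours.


ρ = 9.17/17.12 = 0.5356
Wq(M/M/1) = ρ/(μ−λ) = 0.5356/7.95 = 0.06737 hr
Wq(M/D/1) = ρ/(2(μ−λ)) = 0.03369 hr
Savings = 0.06737 − 0.03369 = 0.03369 hr

Final: 0.03369 hr


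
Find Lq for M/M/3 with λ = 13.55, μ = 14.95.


a = λ/μ = 0.9064; ρ = a/3 = 0.3021
P₀ = 0.400817
Lq = P₀·a^c·ρ / (c!·(1−ρ)²) = 0.400817·0.74455·0.3021/(6·0.48704)
= 0.03085

Final: 0.03085


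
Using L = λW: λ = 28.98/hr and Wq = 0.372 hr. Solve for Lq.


Lq = λWq = 28.98·0.372 = 10.7806

Final: 10.7806


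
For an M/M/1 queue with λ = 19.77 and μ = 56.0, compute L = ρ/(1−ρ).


ρ = λ/μ = 19.77/56.0 = 0.3530
L = ρ/(1−ρ) = 0.3530/(1 − 0.3530) = 0.3530/0.6470 = 0.5457

Final: 0.5457


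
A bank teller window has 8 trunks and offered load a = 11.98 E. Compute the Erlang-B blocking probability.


B(c,a) = (a^c/c!) / Σ_{k=0}^{c} a^k/k!
a^8/8! = 10522.865538
Σ terms (k=0..8): 1.00000 + 11.98000 + 71.76020 + 286.56240 + 858.25438 + 2056.37750 + 4105.90042 + 7026.95528 + 10522.86554 = 24941.655726
B = 10522.865538/24941.655726 = 0.421899

Final: 0.421899


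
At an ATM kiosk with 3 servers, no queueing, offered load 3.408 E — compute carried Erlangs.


B(3,3.408) = 0.392393 (Erlang-B)
Carried load = a(1 − B) = 3.408·(1 − 0.392393) = 3.408·0.607607 = 2.0707 E

Final: 2.0707 Erlangs


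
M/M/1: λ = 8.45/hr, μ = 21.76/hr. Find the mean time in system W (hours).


W = 1/(μ−λ) = 1/(21.76 − 8.45) = 1/13.31 = 0.07513 hr

Final: 0.07513 hr


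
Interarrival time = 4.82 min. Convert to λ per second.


λ = 1/(interarrival time) in consistent units.
1 second = 0.0166667 min, so λ = 0.0166667/4.82 = 0.003458 per second

Final: 0.003458 /sec


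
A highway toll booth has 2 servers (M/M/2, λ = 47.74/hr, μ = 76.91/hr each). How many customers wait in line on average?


a = λ/μ = 0.6207; ρ = a/2 = 0.3104
P₀ = 0.526295
Lq = P₀·a^c·ρ / (c!·(1−ρ)²) = 0.526295·0.38530·0.3104/(2·0.47560)
= 0.06616

Final: 0.06616


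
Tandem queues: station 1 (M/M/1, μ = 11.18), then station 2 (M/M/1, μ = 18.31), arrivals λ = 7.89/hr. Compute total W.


Each node sees arrival rate λ = 7.89/hr (tandem ⇒ throughput preserved).
W₁ = 1/(μ₁−λ) = 1/(11.18−7.89) = 0.30395 hr
W₂ = 1/(μ₂−λ) = 1/(18.31−7.89) = 0.09597 hr
W_total = W₁ + W₂ = 0.30395 + 0.09597 = 0.39992 hr

Final: 0.39992 hr


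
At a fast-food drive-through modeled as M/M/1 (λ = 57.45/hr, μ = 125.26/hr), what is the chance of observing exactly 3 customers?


ρ = 57.45/125.26 = 0.4586
P_n = (1−ρ)·ρ^n = (1 − 0.4586)·0.4586^3 = 0.5414·0.096479 = 0.052229

Final: 0.052229


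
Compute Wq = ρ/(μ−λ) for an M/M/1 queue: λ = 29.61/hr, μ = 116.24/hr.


ρ = 29.61/116.24 = 0.2547
Wq = ρ/(μ−λ) = 0.2547/(116.24 − 29.61) = 0.2547/86.63 = 0.002940 hr

Final: 0.002940 hr


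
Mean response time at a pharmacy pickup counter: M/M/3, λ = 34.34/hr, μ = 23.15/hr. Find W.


a = 1.4834; ρ = 0.4945; P₀ = 0.214610
Lq = P₀·a^c·ρ/(c!(1−ρ)²) = 0.22587
Wq = Lq/λ = 0.22587/34.34 = 0.006577 hr
W = Wq + 1/μ = 0.006577 + 0.04320 = 0.04977 hr

Final: 0.04977 hr


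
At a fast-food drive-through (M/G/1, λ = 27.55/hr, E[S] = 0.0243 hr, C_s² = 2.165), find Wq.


ρ = λ·E[S] = 27.55·0.0243 = 0.6695
E[S²] = E[S]²(1+C_s²) = 0.0243²·(1+2.165) = 0.001869
Wq = λ·E[S²]/(2(1−ρ)) = 27.55·0.001869/(2·0.3305) = 0.07789 hr

Final: 0.07789 hr


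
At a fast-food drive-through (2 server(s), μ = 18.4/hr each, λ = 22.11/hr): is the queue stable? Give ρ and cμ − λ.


Total capacity cμ = 2·18.4 = 36.80/hr
ρ = λ/(cμ) = 22.11/36.80 = 0.6008
Stable ⇔ ρ < 1: YES
Spare capacity = cμ − λ = 36.80 − 22.11 = 14.69/hr

Final: ρ = 0.6008; stable; margin = 14.69/hr


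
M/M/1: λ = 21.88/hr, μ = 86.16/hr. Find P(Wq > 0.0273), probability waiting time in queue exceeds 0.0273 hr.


ρ = 21.88/86.16 = 0.2539
P(Wq > t) = ρ·e^{−(μ−λ)t} = 0.2539·e^{−1.7548}
= 0.2539·0.172934 = 0.043916

Final: 0.043916


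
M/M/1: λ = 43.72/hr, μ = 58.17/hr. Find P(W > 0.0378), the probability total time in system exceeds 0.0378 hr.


W ~ Exponential(μ−λ) for M/M/1.
μ − λ = 58.17 − 43.72 = 14.4500
P(W > t) = e^{−(μ−λ)t} = e^{−0.5462} = 0.579141

Final: 0.579141


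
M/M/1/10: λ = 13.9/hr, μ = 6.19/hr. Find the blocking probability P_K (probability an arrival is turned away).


ρ = λ/μ = 13.9/6.19 = 2.2456
P_K = (1−ρ)ρ^K/(1−ρ^(K+1)) = (-1.2456·3260.179501)/(1 − 7320.920042)
= -4060.740541/-7319.920042 = 0.554752

Final: 0.554752


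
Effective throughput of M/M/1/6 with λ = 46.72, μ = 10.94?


ρ = 4.2706; P_K = (1−ρ)ρ^6/(1−ρ^7) = 0.765869
λ_eff = λ(1 − P_K) = 46.72·(1 − 0.765869) = 46.72·0.234131 = 10.9386 /hr

Final: 10.9386 /hr


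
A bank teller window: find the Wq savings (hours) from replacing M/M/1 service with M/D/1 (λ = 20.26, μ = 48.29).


ρ = 20.26/48.29 = 0.4195
Wq(M/M/1) = ρ/(μ−λ) = 0.4195/28.03 = 0.01497 hr
Wq(M/D/1) = ρ/(2(μ−λ)) = 0.007484 hr
Savings = 0.01497 − 0.007484 = 0.007484 hr

Final: 0.007484 hr


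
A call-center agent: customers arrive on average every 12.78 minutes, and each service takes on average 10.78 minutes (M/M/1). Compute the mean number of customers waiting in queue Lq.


λ = 60/12.78 = 4.6948 /hr
μ = 60/10.78 = 5.5659 /hr
ρ = λ/μ = 4.6948/5.5659 = 0.8435
Lq = ρ²/(1−ρ) = 0.7115/0.1565 = 4.5465

Final: 4.5465


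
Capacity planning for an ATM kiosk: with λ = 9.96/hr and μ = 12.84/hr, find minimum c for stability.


Stability requires cμ > λ ⇔ c > λ/μ.
λ/μ = 9.96/12.84 = 0.7757
Minimum integer c = ⌊0.7757⌋ + 1 = 1
Check: 1·12.84 = 12.84 > 9.96, while 0·12.84 = 0.00 ≤ 9.96

Final: 1 servers


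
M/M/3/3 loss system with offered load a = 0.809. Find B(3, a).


B(c,a) = (a^c/c!) / Σ_{k=0}^{c} a^k/k!
a^3/3! = 0.088246
Σ terms (k=0..3): 1.00000 + 0.80900 + 0.32724 + 0.08825 = 2.224486
B = 0.088246/2.224486 = 0.039670

Final: 0.039670


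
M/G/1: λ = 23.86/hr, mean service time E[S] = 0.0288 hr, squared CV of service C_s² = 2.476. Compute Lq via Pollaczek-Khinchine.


ρ = λ·E[S] = 23.86·0.0288 = 0.6872
Lq = ρ²(1+C_s²)/(2(1−ρ)) = 0.4722·(1+2.476)/(2·0.3128)
= 0.4722·3.4760/0.6257 = 2.62340

Final: 2.62340


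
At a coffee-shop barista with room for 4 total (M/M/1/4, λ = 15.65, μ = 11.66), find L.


ρ = 15.65/11.66 = 1.3422
L = ρ[1 − (K+1)ρ^K + Kρ^(K+1)] / [(1−ρ)(1−ρ^(K+1))]
Numerator: 1.3422·(1 − 5·3.245362 + 4·4.355911) = 2.948578
Denominator: (-0.3422)·(-3.355911) = 1.148378
L = 2.948578/1.148378 = 2.5676

Final: 2.5676


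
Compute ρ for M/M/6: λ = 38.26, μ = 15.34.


ρ = λ/(cμ) = 38.26/(6·15.34) = 38.26/92.04 = 0.4157

Final: 0.4157


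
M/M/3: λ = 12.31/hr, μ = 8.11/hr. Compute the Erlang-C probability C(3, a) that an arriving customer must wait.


a = λ/μ = 1.5179; ρ = a/3 = 0.5060
P₀ = 0.206201 (from M/M/c formula)
C(c,a) = [a^c/(c!(1−ρ))]·P₀ = [3.49713/(6·0.4940)]·0.206201
= 1.17977·0.206201 = 0.243270

Final: 0.243270


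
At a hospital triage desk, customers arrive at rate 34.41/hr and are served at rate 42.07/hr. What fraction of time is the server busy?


ρ = λ/μ = 34.41/42.07 = 0.8179

Final: 0.8179


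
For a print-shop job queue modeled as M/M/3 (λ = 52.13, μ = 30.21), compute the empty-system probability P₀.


a = λ/μ = 52.13/30.21 = 1.7256; ρ = a/c = 0.5752
Σ_{k=0}^{2} a^k/k! (terms k=0..2) = 1.00000 + 1.72559 + 1.48883 = 4.21441
Tail: a^3/(3!(1−ρ)) = 5.13820/(6·0.4248) = 2.01591
P₀ = 1/(4.21441 + 2.01591) = 1/6.23032 = 0.160505

Final: 0.160505


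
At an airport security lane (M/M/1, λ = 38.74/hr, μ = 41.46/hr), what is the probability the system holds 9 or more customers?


ρ = 38.74/41.46 = 0.9344
P(N ≥ n) = ρ^n = 0.9344^9 = 0.542966

Final: 0.542966


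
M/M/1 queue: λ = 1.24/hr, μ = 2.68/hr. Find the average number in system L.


ρ = λ/μ = 1.24/2.68 = 0.4627
L = ρ/(1−ρ) = 0.4627/(1 − 0.4627) = 0.4627/0.5373 = 0.8611

Final: 0.8611


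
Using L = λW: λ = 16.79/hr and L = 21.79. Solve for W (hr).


W = L/λ = 21.79/16.79 = 1.2978 hr

Final: 1.2978 hr


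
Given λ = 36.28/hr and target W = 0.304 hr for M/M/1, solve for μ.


W = 1/(μ−λ) ⇒ μ − λ = 1/W = 1/0.304 = 3.2895
μ = λ + 1/W = 36.28 + 3.2895 = 39.5695 per hr

Final: 39.5695 /hr


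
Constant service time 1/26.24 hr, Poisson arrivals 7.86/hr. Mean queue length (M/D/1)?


ρ = 7.86/26.24 = 0.2995
M/D/1: Lq = ρ²/(2(1−ρ)) = 0.08973/(2·0.7005) = 0.06405

Final: 0.06405


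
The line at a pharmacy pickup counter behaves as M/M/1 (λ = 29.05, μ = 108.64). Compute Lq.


ρ = 29.05/108.64 = 0.2674
Lq = ρ²/(1−ρ) = 0.07150/0.7326 = 0.09760

Final: 0.09760


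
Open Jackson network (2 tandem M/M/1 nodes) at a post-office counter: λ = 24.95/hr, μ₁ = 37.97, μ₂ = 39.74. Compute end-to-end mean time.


Each node sees arrival rate λ = 24.95/hr (tandem ⇒ throughput preserved).
W₁ = 1/(μ₁−λ) = 1/(37.97−24.95) = 0.07680 hr
W₂ = 1/(μ₂−λ) = 1/(39.74−24.95) = 0.06761 hr
W_total = W₁ + W₂ = 0.07680 + 0.06761 = 0.14442 hr

Final: 0.14442 hr


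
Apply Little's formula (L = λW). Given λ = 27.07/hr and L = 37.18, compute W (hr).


W = L/λ = 37.18/27.07 = 1.3735 hr

Final: 1.3735 hr


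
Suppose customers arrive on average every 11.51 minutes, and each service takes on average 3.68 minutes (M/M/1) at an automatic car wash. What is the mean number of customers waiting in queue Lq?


λ = 60/11.51 = 5.2129 /hr
μ = 60/3.68 = 16.3043 /hr
ρ = λ/μ = 5.2129/16.3043 = 0.3197
Lq = ρ²/(1−ρ) = 0.1022/0.6803 = 0.1503

Final: 0.1503


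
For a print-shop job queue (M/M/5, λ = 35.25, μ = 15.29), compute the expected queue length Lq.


a = λ/μ = 2.3054; ρ = a/5 = 0.4611
P₀ = 0.098142
Lq = P₀·a^c·ρ / (c!·(1−ρ)²) = 0.098142·65.12657·0.4611/(120·0.29043)
= 0.08456

Final: 0.08456


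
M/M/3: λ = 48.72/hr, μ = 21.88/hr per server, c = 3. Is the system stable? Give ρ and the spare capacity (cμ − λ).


Total capacity cμ = 3·21.88 = 65.64/hr
ρ = λ/(cμ) = 48.72/65.64 = 0.7422
Stable ⇔ ρ < 1: YES
Spare capacity = cμ − λ = 65.64 − 48.72 = 16.92/hr

Final: ρ = 0.7422; stable; margin = 16.92/hr


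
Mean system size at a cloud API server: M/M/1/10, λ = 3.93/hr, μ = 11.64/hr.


ρ = 3.93/11.64 = 0.3376
L = ρ[1 − (K+1)ρ^K + Kρ^(K+1)] / [(1−ρ)(1−ρ^(K+1))]
Numerator: 0.3376·(1 − 11·0.00001925 + 10·0.000006499) = 0.337579
Denominator: (0.6624)·(0.999994) = 0.662367
L = 0.337579/0.662367 = 0.5097

Final: 0.5097


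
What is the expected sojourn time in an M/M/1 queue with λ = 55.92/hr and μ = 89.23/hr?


W = 1/(μ−λ) = 1/(89.23 − 55.92) = 1/33.31 = 0.03002 hr

Final: 0.03002 hr


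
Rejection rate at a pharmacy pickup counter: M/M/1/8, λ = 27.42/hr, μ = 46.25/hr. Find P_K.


ρ = λ/μ = 27.42/46.25 = 0.5929
P_K = (1−ρ)ρ^K/(1−ρ^(K+1)) = (0.4071·0.015263)/(1 − 0.009049)
= 0.006214/0.990951 = 0.006271

Final: 0.006271


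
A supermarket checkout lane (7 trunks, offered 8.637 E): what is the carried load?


B(7,8.637) = 0.342895 (Erlang-B)
Carried load = a(1 − B) = 8.637·(1 − 0.342895) = 8.637·0.657105 = 5.6754 E

Final: 5.6754 Erlangs


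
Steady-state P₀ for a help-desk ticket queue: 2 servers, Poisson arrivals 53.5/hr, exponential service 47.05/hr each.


a = λ/μ = 53.5/47.05 = 1.1371; ρ = a/c = 0.5685
Σ_{k=0}^{1} a^k/k! (terms k=0..1) = 1.00000 + 1.13709 = 2.13709
Tail: a^2/(2!(1−ρ)) = 1.29297/(2·0.4315) = 1.49838
P₀ = 1/(2.13709 + 1.49838) = 1/3.63547 = 0.275068

Final: 0.275068


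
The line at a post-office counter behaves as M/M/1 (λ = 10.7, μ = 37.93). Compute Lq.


ρ = 10.7/37.93 = 0.2821
Lq = ρ²/(1−ρ) = 0.07958/0.7179 = 0.1109

Final: 0.1109


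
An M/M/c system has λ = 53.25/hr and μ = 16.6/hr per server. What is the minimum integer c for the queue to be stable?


Stability requires cμ > λ ⇔ c > λ/μ.
λ/μ = 53.25/16.6 = 3.2078
Minimum integer c = ⌊3.2078⌋ + 1 = 4
Check: 4·16.6 = 66.40 > 53.25, while 3·16.6 = 49.80 ≤ 53.25

Final: 4 servers


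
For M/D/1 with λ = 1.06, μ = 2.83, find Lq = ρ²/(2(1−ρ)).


ρ = 1.06/2.83 = 0.3746
M/D/1: Lq = ρ²/(2(1−ρ)) = 0.1403/(2·0.6254) = 0.11216

Final: 0.11216


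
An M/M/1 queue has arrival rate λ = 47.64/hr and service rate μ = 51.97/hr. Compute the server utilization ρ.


ρ = λ/μ = 47.64/51.97 = 0.9167

Final: 0.9167


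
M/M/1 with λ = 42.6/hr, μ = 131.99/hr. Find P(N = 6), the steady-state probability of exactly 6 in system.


ρ = 42.6/131.99 = 0.3228
P_n = (1−ρ)·ρ^n = (1 − 0.3228)·0.3228^6 = 0.6772·0.001130 = 0.0007655

Final: 0.0007655


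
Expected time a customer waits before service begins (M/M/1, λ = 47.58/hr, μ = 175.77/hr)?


ρ = 47.58/175.77 = 0.2707
Wq = ρ/(μ−λ) = 0.2707/(175.77 − 47.58) = 0.2707/128.19 = 0.002112 hr

Final: 0.002112 hr


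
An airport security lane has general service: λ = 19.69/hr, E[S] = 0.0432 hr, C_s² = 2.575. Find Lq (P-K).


ρ = λ·E[S] = 19.69·0.0432 = 0.8506
Lq = ρ²(1+C_s²)/(2(1−ρ)) = 0.7235·(1+2.575)/(2·0.1494)
= 0.7235·3.5750/0.2988 = 8.65720

Final: 8.65720


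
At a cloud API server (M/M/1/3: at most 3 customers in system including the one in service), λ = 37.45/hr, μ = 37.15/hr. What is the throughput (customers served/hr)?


ρ = 1.0081; P_K = (1−ρ)ρ^3/(1−ρ^4) = 0.253024
λ_eff = λ(1 − P_K) = 37.45·(1 − 0.253024) = 37.45·0.746976 = 27.9742 /hr

Final: 27.9742 /hr


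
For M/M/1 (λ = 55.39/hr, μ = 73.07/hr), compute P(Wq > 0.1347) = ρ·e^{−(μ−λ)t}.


ρ = 55.39/73.07 = 0.7580
P(Wq > t) = ρ·e^{−(μ−λ)t} = 0.7580·e^{−2.3815}
= 0.7580·0.092412 = 0.070052

Final: 0.070052


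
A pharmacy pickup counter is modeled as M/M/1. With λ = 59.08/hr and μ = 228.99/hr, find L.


ρ = λ/μ = 59.08/228.99 = 0.2580
L = ρ/(1−ρ) = 0.2580/(1 − 0.2580) = 0.2580/0.7420 = 0.3477

Final: 0.3477


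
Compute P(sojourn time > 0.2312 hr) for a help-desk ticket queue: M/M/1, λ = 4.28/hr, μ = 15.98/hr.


W ~ Exponential(μ−λ) for M/M/1.
μ − λ = 15.98 − 4.28 = 11.7000
P(W > t) = e^{−(μ−λ)t} = e^{−2.7050} = 0.066868

Final: 0.066868


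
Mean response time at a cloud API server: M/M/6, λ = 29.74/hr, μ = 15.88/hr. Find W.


a = 1.8728; ρ = 0.3121; P₀ = 0.153541
Lq = P₀·a^c·ρ/(c!(1−ρ)²) = 0.006070
Wq = Lq/λ = 0.006070/29.74 = 0.0002041 hr
W = Wq + 1/μ = 0.0002041 + 0.06297 = 0.06318 hr

Final: 0.06318 hr


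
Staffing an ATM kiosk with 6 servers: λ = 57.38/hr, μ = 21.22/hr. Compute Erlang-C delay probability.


a = λ/μ = 2.7041; ρ = a/6 = 0.4507
P₀ = 0.066330 (from M/M/c formula)
C(c,a) = [a^c/(c!(1−ρ))]·P₀ = [390.92279/(720·0.5493)]·0.066330
= 0.98839·0.066330 = 0.065560

Final: 0.065560


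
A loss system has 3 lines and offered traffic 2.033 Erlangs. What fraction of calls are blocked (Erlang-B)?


B(c,a) = (a^c/c!) / Σ_{k=0}^{c} a^k/k!
a^3/3! = 1.400428
Σ terms (k=0..3): 1.00000 + 2.03300 + 2.06654 + 1.40043 = 6.499973
B = 1.400428/6.499973 = 0.215451

Final: 0.215451


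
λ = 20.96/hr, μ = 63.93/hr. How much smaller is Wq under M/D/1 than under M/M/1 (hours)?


ρ = 20.96/63.93 = 0.3279
Wq(M/M/1) = ρ/(μ−λ) = 0.3279/42.97 = 0.007630 hr
Wq(M/D/1) = ρ/(2(μ−λ)) = 0.003815 hr
Savings = 0.007630 − 0.003815 = 0.003815 hr

Final: 0.003815 hr


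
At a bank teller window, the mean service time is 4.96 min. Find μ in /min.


μ = 1/(service time) in consistent units.
1 minute = 1 min, so μ = 1/4.96 = 0.2016 per minute

Final: 0.2016 /min


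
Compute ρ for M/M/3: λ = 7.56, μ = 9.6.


ρ = λ/(cμ) = 7.56/(3·9.6) = 7.56/28.80 = 0.2625

Final: 0.2625


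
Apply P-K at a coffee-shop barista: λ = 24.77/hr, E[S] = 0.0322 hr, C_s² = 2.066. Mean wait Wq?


ρ = λ·E[S] = 24.77·0.0322 = 0.7976
E[S²] = E[S]²(1+C_s²) = 0.0322²·(1+2.066) = 0.003179
Wq = λ·E[S²]/(2(1−ρ)) = 24.77·0.003179/(2·0.2024) = 0.19452 hr

Final: 0.19452 hr


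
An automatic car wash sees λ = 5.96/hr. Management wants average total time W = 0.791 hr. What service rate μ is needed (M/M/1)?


W = 1/(μ−λ) ⇒ μ − λ = 1/W = 1/0.791 = 1.2642
μ = λ + 1/W = 5.96 + 1.2642 = 7.2242 per hr

Final: 7.2242 /hr


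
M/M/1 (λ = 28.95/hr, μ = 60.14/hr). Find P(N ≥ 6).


ρ = 28.95/60.14 = 0.4814
P(N ≥ n) = ρ^n = 0.4814^6 = 0.012443

Final: 0.012443


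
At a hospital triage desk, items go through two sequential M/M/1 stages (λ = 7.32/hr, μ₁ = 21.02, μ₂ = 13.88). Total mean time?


Each node sees arrival rate λ = 7.32/hr (tandem ⇒ throughput preserved).
W₁ = 1/(μ₁−λ) = 1/(21.02−7.32) = 0.07299 hr
W₂ = 1/(μ₂−λ) = 1/(13.88−7.32) = 0.15244 hr
W_total = W₁ + W₂ = 0.07299 + 0.15244 = 0.22543 hr

Final: 0.22543 hr


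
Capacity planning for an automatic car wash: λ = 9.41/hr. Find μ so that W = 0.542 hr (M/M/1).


W = 1/(μ−λ) ⇒ μ − λ = 1/W = 1/0.542 = 1.8450
μ = λ + 1/W = 9.41 + 1.8450 = 11.2550 per hr

Final: 11.2550 /hr


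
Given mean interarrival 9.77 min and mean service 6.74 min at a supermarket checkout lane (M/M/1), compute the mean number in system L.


λ = 60/9.77 = 6.1412 /hr
μ = 60/6.74 = 8.9021 /hr
ρ = λ/μ = 6.1412/8.9021 = 0.6899
L = ρ/(1−ρ) = 0.6899/0.3101 = 2.2244

Final: 2.2244


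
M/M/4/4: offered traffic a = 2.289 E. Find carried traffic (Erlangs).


B(4,2.289) = 0.126372 (Erlang-B)
Carried load = a(1 − B) = 2.289·(1 − 0.126372) = 2.289·0.873628 = 1.9997 E

Final: 1.9997 Erlangs


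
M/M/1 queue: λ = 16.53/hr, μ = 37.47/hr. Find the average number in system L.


ρ = λ/μ = 16.53/37.47 = 0.4412
L = ρ/(1−ρ) = 0.4412/(1 − 0.4412) = 0.4412/0.5588 = 0.7894

Final: 0.7894


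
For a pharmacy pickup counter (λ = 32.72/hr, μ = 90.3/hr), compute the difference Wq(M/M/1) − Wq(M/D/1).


ρ = 32.72/90.3 = 0.3623
Wq(M/M/1) = ρ/(μ−λ) = 0.3623/57.58 = 0.006293 hr
Wq(M/D/1) = ρ/(2(μ−λ)) = 0.003146 hr
Savings = 0.006293 − 0.003146 = 0.003146 hr

Final: 0.003146 hr


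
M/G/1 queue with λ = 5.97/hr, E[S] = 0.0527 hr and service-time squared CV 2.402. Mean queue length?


ρ = λ·E[S] = 5.97·0.0527 = 0.3146
Lq = ρ²(1+C_s²)/(2(1−ρ)) = 0.09899·(1+2.402)/(2·0.6854)
= 0.09899·3.4020/1.3708 = 0.24566

Final: 0.24566


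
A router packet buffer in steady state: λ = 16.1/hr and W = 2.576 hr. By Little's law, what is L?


L = λW = 16.1·2.576 = 41.4736

Final: 41.4736


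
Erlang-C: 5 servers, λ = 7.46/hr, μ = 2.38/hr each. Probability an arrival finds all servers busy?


a = λ/μ = 3.1345; ρ = a/5 = 0.6269
P₀ = 0.040066 (from M/M/c formula)
C(c,a) = [a^c/(c!(1−ρ))]·P₀ = [302.55850/(120·0.3731)]·0.040066
= 6.75759·0.040066 = 0.270748

Final: 0.270748


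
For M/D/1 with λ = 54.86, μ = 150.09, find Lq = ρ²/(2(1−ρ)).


ρ = 54.86/150.09 = 0.3655
M/D/1: Lq = ρ²/(2(1−ρ)) = 0.1336/(2·0.6345) = 0.10528

Final: 0.10528


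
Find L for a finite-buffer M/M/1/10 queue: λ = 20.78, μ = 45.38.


ρ = 20.78/45.38 = 0.4579
L = ρ[1 − (K+1)ρ^K + Kρ^(K+1)] / [(1−ρ)(1−ρ^(K+1))]
Numerator: 0.4579·(1 − 11·0.0004053 + 10·0.0001856) = 0.456719
Denominator: (0.5421)·(0.999814) = 0.541988
L = 0.456719/0.541988 = 0.8427

Final: 0.8427


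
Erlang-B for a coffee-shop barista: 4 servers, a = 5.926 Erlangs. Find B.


B(c,a) = (a^c/c!) / Σ_{k=0}^{c} a^k/k!
a^4/4! = 51.384880
Σ terms (k=0..4): 1.00000 + 5.92600 + 17.55874 + 34.68436 + 51.38488 = 110.553978
B = 51.384880/110.553978 = 0.464794

Final: 0.464794


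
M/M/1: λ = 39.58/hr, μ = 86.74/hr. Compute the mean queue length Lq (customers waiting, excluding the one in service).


ρ = 39.58/86.74 = 0.4563
Lq = ρ²/(1−ρ) = 0.2082/0.5437 = 0.3830

Final: 0.3830


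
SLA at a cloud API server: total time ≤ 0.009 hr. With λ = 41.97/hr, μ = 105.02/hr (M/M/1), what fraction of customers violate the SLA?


W ~ Exponential(μ−λ) for M/M/1.
μ − λ = 105.02 − 41.97 = 63.0500
P(W > t) = e^{−(μ−λ)t} = e^{−0.5674} = 0.566969

Final: 0.566969


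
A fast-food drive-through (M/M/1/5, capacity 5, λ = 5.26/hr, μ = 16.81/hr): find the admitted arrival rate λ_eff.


ρ = 0.3129; P_K = (1−ρ)ρ^5/(1−ρ^6) = 0.002063
λ_eff = λ(1 − P_K) = 5.26·(1 − 0.002063) = 5.26·0.997937 = 5.2491 /hr

Final: 5.2491 /hr


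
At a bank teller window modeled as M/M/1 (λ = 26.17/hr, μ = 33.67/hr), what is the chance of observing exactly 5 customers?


ρ = 26.17/33.67 = 0.7772
P_n = (1−ρ)·ρ^n = (1 − 0.7772)·0.7772^5 = 0.2228·0.283663 = 0.063186

Final: 0.063186


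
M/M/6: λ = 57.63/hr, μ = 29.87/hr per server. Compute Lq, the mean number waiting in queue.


a = λ/μ = 1.9294; ρ = a/6 = 0.3216
P₀ = 0.145069
Lq = P₀·a^c·ρ / (c!·(1−ρ)²) = 0.145069·51.57989·0.3216/(720·0.46028)
= 0.007260

Final: 0.007260


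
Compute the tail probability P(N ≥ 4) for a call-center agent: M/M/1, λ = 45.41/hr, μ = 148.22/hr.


ρ = 45.41/148.22 = 0.3064
P(N ≥ n) = ρ^n = 0.3064^4 = 0.008810

Final: 0.008810


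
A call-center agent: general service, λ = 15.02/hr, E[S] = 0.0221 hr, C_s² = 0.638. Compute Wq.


ρ = λ·E[S] = 15.02·0.0221 = 0.3319
E[S²] = E[S]²(1+C_s²) = 0.0221²·(1+0.638) = 0.0008000
Wq = λ·E[S²]/(2(1−ρ)) = 15.02·0.0008000/(2·0.6681) = 0.008993 hr

Final: 0.008993 hr


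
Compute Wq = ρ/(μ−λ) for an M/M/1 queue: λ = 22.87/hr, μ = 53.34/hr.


ρ = 22.87/53.34 = 0.4288
Wq = ρ/(μ−λ) = 0.4288/(53.34 − 22.87) = 0.4288/30.47 = 0.01407 hr

Final: 0.01407 hr


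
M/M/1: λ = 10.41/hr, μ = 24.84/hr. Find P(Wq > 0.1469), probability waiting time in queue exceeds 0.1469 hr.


ρ = 10.41/24.84 = 0.4191
P(Wq > t) = ρ·e^{−(μ−λ)t} = 0.4191·e^{−2.1198}
= 0.4191·0.120060 = 0.050315

Final: 0.050315


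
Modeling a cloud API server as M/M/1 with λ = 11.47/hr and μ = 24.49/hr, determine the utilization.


ρ = λ/μ = 11.47/24.49 = 0.4684

Final: 0.4684


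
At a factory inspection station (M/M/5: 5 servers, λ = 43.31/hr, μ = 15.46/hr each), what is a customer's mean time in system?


a = 2.8014; ρ = 0.5603; P₀ = 0.058052
Lq = P₀·a^c·ρ/(c!(1−ρ)²) = 0.24188
Wq = Lq/λ = 0.24188/43.31 = 0.005585 hr
W = Wq + 1/μ = 0.005585 + 0.06468 = 0.07027 hr

Final: 0.07027 hr


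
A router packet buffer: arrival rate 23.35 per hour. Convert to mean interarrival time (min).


Mean interarrival time = 1/λ = 1/23.35 hour = 0.04283 hour
In minutes: 0.04283 × 60 = 2.5696 min

Final: 2.5696 min


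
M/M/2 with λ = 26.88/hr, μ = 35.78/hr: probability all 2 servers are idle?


a = λ/μ = 26.88/35.78 = 0.7513; ρ = a/c = 0.3756
Σ_{k=0}^{1} a^k/k! (terms k=0..1) = 1.00000 + 0.75126 = 1.75126
Tail: a^2/(2!(1−ρ)) = 0.56439/(2·0.6244) = 0.45197
P₀ = 1/(1.75126 + 0.45197) = 1/2.20322 = 0.453881

Final: 0.453881


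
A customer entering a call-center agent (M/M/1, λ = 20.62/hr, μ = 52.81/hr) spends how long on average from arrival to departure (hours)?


W = 1/(μ−λ) = 1/(52.81 − 20.62) = 1/32.19 = 0.03107 hr

Final: 0.03107 hr


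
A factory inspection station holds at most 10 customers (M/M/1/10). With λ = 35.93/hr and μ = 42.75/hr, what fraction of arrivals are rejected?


ρ = λ/μ = 35.93/42.75 = 0.8405
P_K = (1−ρ)ρ^K/(1−ρ^(K+1)) = (0.1595·0.175878)/(1 − 0.147820)
= 0.028058/0.852180 = 0.032925

Final: 0.032925


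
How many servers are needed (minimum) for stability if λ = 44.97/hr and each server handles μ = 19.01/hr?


Stability requires cμ > λ ⇔ c > λ/μ.
λ/μ = 44.97/19.01 = 2.3656
Minimum integer c = ⌊2.3656⌋ + 1 = 3
Check: 3·19.01 = 57.03 > 44.97, while 2·19.01 = 38.02 ≤ 44.97

Final: 3 servers


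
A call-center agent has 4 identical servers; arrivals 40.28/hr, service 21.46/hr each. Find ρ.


ρ = λ/(cμ) = 40.28/(4·21.46) = 40.28/85.84 = 0.4692

Final: 0.4692


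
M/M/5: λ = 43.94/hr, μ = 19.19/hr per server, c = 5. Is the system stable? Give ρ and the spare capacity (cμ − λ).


Total capacity cμ = 5·19.19 = 95.95/hr
ρ = λ/(cμ) = 43.94/95.95 = 0.4579
Stable ⇔ ρ < 1: YES
Spare capacity = cμ − λ = 95.95 − 43.94 = 52.01/hr

Final: ρ = 0.4579; stable; margin = 52.01/hr


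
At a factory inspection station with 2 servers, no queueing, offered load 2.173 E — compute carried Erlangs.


B(2,2.173) = 0.426632 (Erlang-B)
Carried load = a(1 − B) = 2.173·(1 − 0.426632) = 2.173·0.573368 = 1.2459 E

Final: 1.2459 Erlangs


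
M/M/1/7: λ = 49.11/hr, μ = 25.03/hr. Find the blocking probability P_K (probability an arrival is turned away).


ρ = λ/μ = 49.11/25.03 = 1.9620
P_K = (1−ρ)ρ^K/(1−ρ^(K+1)) = (-0.9620·111.934404)/(1 − 219.620399)
= -107.685995/-218.620399 = 0.492571

Final: 0.492571


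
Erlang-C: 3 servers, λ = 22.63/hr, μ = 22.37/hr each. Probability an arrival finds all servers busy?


a = λ/μ = 1.0116; ρ = a/3 = 0.3372
P₀ = 0.359241 (from M/M/c formula)
C(c,a) = [a^c/(c!(1−ρ))]·P₀ = [1.03527/(6·0.6628)]·0.359241
= 0.26033·0.359241 = 0.093522

Final: 0.093522


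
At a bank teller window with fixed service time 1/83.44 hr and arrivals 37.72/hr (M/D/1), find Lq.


ρ = 37.72/83.44 = 0.4521
M/D/1: Lq = ρ²/(2(1−ρ)) = 0.2044/(2·0.5479) = 0.18648

Final: 0.18648


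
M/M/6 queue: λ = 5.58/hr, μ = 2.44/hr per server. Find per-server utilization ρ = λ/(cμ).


ρ = λ/(cμ) = 5.58/(6·2.44) = 5.58/14.64 = 0.3811

Final: 0.3811


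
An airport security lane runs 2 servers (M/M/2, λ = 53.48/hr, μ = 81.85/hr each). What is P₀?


a = λ/μ = 53.48/81.85 = 0.6534; ρ = a/c = 0.3267
Σ_{k=0}^{1} a^k/k! (terms k=0..1) = 1.00000 + 0.65339 = 1.65339
Tail: a^2/(2!(1−ρ)) = 0.42692/(2·0.6733) = 0.31703
P₀ = 1/(1.65339 + 0.31703) = 1/1.97042 = 0.507505

Final: 0.507505


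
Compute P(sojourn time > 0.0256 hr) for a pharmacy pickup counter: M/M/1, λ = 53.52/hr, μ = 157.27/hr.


W ~ Exponential(μ−λ) for M/M/1.
μ − λ = 157.27 − 53.52 = 103.7500
P(W > t) = e^{−(μ−λ)t} = e^{−2.6560} = 0.070229

Final: 0.070229


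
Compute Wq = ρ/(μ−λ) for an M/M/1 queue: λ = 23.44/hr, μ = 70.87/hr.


ρ = 23.44/70.87 = 0.3307
Wq = ρ/(μ−λ) = 0.3307/(70.87 − 23.44) = 0.3307/47.43 = 0.006973 hr

Final: 0.006973 hr


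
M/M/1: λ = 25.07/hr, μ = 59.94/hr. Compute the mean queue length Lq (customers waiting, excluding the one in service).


ρ = 25.07/59.94 = 0.4183
Lq = ρ²/(1−ρ) = 0.1749/0.5817 = 0.3007

Final: 0.3007


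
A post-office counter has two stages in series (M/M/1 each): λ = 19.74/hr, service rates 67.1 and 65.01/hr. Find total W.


Each node sees arrival rate λ = 19.74/hr (tandem ⇒ throughput preserved).
W₁ = 1/(μ₁−λ) = 1/(67.1−19.74) = 0.02111 hr
W₂ = 1/(μ₂−λ) = 1/(65.01−19.74) = 0.02209 hr
W_total = W₁ + W₂ = 0.02111 + 0.02209 = 0.04320 hr

Final: 0.04320 hr


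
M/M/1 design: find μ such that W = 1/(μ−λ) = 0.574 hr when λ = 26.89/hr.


W = 1/(μ−λ) ⇒ μ − λ = 1/W = 1/0.574 = 1.7422
μ = λ + 1/W = 26.89 + 1.7422 = 28.6322 per hr

Final: 28.6322 /hr


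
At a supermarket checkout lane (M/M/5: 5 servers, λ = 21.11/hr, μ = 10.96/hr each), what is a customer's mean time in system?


a = 1.9261; ρ = 0.3852; P₀ = 0.144829
Lq = P₀·a^c·ρ/(c!(1−ρ)²) = 0.03261
Wq = Lq/λ = 0.03261/21.11 = 0.001545 hr
W = Wq + 1/μ = 0.001545 + 0.09124 = 0.09279 hr

Final: 0.09279 hr


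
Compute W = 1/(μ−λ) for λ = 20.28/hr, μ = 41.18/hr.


W = 1/(μ−λ) = 1/(41.18 − 20.28) = 1/20.90 = 0.04785 hr

Final: 0.04785 hr


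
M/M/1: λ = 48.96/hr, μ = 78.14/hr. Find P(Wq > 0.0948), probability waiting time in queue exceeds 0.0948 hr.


ρ = 48.96/78.14 = 0.6266
P(Wq > t) = ρ·e^{−(μ−λ)t} = 0.6266·e^{−2.7663}
= 0.6266·0.062897 = 0.039409

Final: 0.039409


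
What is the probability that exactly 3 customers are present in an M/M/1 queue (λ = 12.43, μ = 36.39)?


ρ = 12.43/36.39 = 0.3416
P_n = (1−ρ)·ρ^n = (1 − 0.3416)·0.3416^3 = 0.6584·0.039854 = 0.026240

Final: 0.026240


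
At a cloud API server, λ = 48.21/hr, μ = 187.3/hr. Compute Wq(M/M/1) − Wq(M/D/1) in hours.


ρ = 48.21/187.3 = 0.2574
Wq(M/M/1) = ρ/(μ−λ) = 0.2574/139.09 = 0.001851 hr
Wq(M/D/1) = ρ/(2(μ−λ)) = 0.0009253 hr
Savings = 0.001851 − 0.0009253 = 0.0009253 hr

Final: 0.0009253 hr


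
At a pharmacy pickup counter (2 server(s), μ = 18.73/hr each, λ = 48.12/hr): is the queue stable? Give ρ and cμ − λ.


Total capacity cμ = 2·18.73 = 37.46/hr
ρ = λ/(cμ) = 48.12/37.46 = 1.2846
Stable ⇔ ρ < 1: NO
Spare capacity = cμ − λ = 37.46 − 48.12 = -10.66/hr

Final: ρ = 1.2846; unstable; margin = -10.66/hr


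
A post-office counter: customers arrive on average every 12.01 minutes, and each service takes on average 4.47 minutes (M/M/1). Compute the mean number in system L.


λ = 60/12.01 = 4.9958 /hr
μ = 60/4.47 = 13.4228 /hr
ρ = λ/μ = 4.9958/13.4228 = 0.3722
L = ρ/(1−ρ) = 0.3722/0.6278 = 0.5928

Final: 0.5928


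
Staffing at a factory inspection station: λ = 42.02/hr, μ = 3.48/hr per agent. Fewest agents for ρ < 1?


Stability requires cμ > λ ⇔ c > λ/μ.
λ/μ = 42.02/3.48 = 12.0747
Minimum integer c = ⌊12.0747⌋ + 1 = 13
Check: 13·3.48 = 45.24 > 42.02, while 12·3.48 = 41.76 ≤ 42.02

Final: 13 servers


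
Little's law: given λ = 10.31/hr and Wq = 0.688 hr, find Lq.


Lq = λWq = 10.31·0.688 = 7.0933

Final: 7.0933


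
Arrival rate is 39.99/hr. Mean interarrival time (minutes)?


Mean interarrival time = 1/λ = 1/39.99 hour = 0.02501 hour
In minutes: 0.02501 × 60 = 1.5004 min

Final: 1.5004 min


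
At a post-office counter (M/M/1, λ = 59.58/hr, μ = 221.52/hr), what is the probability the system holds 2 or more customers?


ρ = 59.58/221.52 = 0.2690
P(N ≥ n) = ρ^n = 0.2690^2 = 0.072339

Final: 0.072339


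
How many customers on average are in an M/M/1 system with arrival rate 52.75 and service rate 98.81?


ρ = λ/μ = 52.75/98.81 = 0.5339
L = ρ/(1−ρ) = 0.5339/(1 − 0.5339) = 0.5339/0.4661 = 1.1452

Final: 1.1452


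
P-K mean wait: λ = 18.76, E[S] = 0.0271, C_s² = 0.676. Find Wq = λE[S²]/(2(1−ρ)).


ρ = λ·E[S] = 18.76·0.0271 = 0.5084
E[S²] = E[S]²(1+C_s²) = 0.0271²·(1+0.676) = 0.001231
Wq = λ·E[S²]/(2(1−ρ)) = 18.76·0.001231/(2·0.4916) = 0.02349 hr

Final: 0.02349 hr


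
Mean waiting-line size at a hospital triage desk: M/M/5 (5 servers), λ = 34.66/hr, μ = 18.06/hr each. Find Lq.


a = λ/μ = 1.9192; ρ = a/5 = 0.3838
P₀ = 0.145854
Lq = P₀·a^c·ρ / (c!·(1−ρ)²) = 0.145854·26.03479·0.3838/(120·0.37966)
= 0.03199

Final: 0.03199


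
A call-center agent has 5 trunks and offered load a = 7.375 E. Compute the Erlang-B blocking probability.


B(c,a) = (a^c/c!) / Σ_{k=0}^{c} a^k/k!
a^5/5! = 181.814651
Σ terms (k=0..5): 1.00000 + 7.37500 + 27.19531 + 66.85514 + 123.26417 + 181.81465 = 407.504277
B = 181.814651/407.504277 = 0.446166

Final: 0.446166


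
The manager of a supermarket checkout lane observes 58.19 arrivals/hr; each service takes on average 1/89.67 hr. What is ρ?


ρ = λ/μ = 58.19/89.67 = 0.6489

Final: 0.6489


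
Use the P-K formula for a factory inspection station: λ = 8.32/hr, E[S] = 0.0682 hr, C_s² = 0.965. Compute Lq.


ρ = λ·E[S] = 8.32·0.0682 = 0.5674
Lq = ρ²(1+C_s²)/(2(1−ρ)) = 0.3220·(1+0.965)/(2·0.4326)
= 0.3220·1.9650/0.8652 = 0.73128

Final: 0.73128


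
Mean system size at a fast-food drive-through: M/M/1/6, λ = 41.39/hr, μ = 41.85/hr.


ρ = 41.39/41.85 = 0.9890
L = ρ[1 − (K+1)ρ^K + Kρ^(K+1)] / [(1−ρ)(1−ρ^(K+1))]
Numerator: 0.9890·(1 − 7·0.935836 + 6·0.925550) = 0.002419
Denominator: (0.01099)·(0.074450) = 0.0008183
L = 0.002419/0.0008183 = 2.9558

Final: 2.9558


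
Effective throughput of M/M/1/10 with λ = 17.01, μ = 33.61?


ρ = 0.5061; P_K = (1−ρ)ρ^10/(1−ρ^11) = 0.0005448
λ_eff = λ(1 − P_K) = 17.01·(1 − 0.0005448) = 17.01·0.999455 = 17.0007 /hr

Final: 17.0007 /hr


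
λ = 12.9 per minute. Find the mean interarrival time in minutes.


Mean interarrival time = 1/λ = 1/12.9 minute = 0.07752 minute
In minutes: 0.07752 × 1 = 0.07752 min

Final: 0.07752 min


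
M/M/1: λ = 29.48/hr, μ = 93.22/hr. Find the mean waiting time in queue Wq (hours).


ρ = 29.48/93.22 = 0.3162
Wq = ρ/(μ−λ) = 0.3162/(93.22 − 29.48) = 0.3162/63.74 = 0.004961 hr

Final: 0.004961 hr


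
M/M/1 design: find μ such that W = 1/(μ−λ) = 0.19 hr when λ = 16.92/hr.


W = 1/(μ−λ) ⇒ μ − λ = 1/W = 1/0.19 = 5.2632
μ = λ + 1/W = 16.92 + 5.2632 = 22.1832 per hr

Final: 22.1832 /hr


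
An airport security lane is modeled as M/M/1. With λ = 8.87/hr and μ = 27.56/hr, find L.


ρ = λ/μ = 8.87/27.56 = 0.3218
L = ρ/(1−ρ) = 0.3218/(1 − 0.3218) = 0.3218/0.6782 = 0.4746

Final: 0.4746


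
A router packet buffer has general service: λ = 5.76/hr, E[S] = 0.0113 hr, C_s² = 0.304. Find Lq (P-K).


ρ = λ·E[S] = 5.76·0.0113 = 0.06509
Lq = ρ²(1+C_s²)/(2(1−ρ)) = 0.004236·(1+0.304)/(2·0.9349)
= 0.004236·1.3040/1.8698 = 0.002954

Final: 0.002954


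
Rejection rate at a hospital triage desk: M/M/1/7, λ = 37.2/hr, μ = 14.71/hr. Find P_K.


ρ = λ/μ = 37.2/14.71 = 2.5289
P_K = (1−ρ)ρ^K/(1−ρ^(K+1)) = (-1.5289·661.472617)/(1 − 1672.792749)
= -1011.320132/-1671.792749 = 0.604932

Final: 0.604932


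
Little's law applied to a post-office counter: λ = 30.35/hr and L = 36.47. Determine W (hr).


W = L/λ = 36.47/30.35 = 1.2016 hr

Final: 1.2016 hr


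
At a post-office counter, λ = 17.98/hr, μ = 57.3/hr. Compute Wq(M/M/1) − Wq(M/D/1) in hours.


ρ = 17.98/57.3 = 0.3138
Wq(M/M/1) = ρ/(μ−λ) = 0.3138/39.32 = 0.007980 hr
Wq(M/D/1) = ρ/(2(μ−λ)) = 0.003990 hr
Savings = 0.007980 − 0.003990 = 0.003990 hr

Final: 0.003990 hr


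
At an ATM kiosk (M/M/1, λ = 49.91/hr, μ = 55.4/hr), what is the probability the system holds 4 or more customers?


ρ = 49.91/55.4 = 0.9009
P(N ≥ n) = ρ^n = 0.9009^4 = 0.658736

Final: 0.658736


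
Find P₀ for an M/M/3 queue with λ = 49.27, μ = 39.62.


a = λ/μ = 49.27/39.62 = 1.2436; ρ = a/c = 0.4145
Σ_{k=0}^{2} a^k/k! (terms k=0..2) = 1.00000 + 1.24356 + 0.77323 = 3.01679
Tail: a^3/(3!(1−ρ)) = 1.92311/(6·0.5855) = 0.54745
P₀ = 1/(3.01679 + 0.54745) = 1/3.56424 = 0.280565

Final: 0.280565


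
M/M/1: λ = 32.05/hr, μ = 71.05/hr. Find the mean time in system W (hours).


W = 1/(μ−λ) = 1/(71.05 − 32.05) = 1/39.00 = 0.02564 hr

Final: 0.02564 hr


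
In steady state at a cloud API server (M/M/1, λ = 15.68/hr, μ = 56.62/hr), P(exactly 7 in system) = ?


ρ = 15.68/56.62 = 0.2769
P_n = (1−ρ)·ρ^n = (1 − 0.2769)·0.2769^7 = 0.7231·0.0001249 = 0.00009033

Final: 0.00009033


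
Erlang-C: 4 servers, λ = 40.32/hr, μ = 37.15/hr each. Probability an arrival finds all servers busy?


a = λ/μ = 1.0853; ρ = a/4 = 0.2713
P₀ = 0.337073 (from M/M/c formula)
C(c,a) = [a^c/(c!(1−ρ))]·P₀ = [1.38754/(24·0.7287)]·0.337073
= 0.07934·0.337073 = 0.026744

Final: 0.026744


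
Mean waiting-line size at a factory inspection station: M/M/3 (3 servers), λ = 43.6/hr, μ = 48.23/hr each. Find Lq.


a = λ/μ = 0.9040; ρ = a/3 = 0.3013
P₀ = 0.401793
Lq = P₀·a^c·ρ / (c!·(1−ρ)²) = 0.401793·0.73877·0.3013/(6·0.48813)
= 0.03054

Final: 0.03054


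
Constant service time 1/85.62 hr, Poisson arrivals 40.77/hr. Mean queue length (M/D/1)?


ρ = 40.77/85.62 = 0.4762
M/D/1: Lq = ρ²/(2(1−ρ)) = 0.2267/(2·0.5238) = 0.21643

Final: 0.21643


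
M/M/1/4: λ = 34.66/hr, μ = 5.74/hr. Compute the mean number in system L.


ρ = 34.66/5.74 = 6.0383
L = ρ[1 − (K+1)ρ^K + Kρ^(K+1)] / [(1−ρ)(1−ρ^(K+1))]
Numerator: 6.0383·(1 − 5·1329.433640 + 4·8027.555742) = 153760.302829
Denominator: (-5.0383)·(-8026.555742) = 40440.416733
L = 153760.302829/40440.416733 = 3.8021

Final: 3.8021


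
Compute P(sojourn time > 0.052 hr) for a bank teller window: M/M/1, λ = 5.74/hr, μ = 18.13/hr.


W ~ Exponential(μ−λ) for M/M/1.
μ − λ = 18.13 − 5.74 = 12.3900
P(W > t) = e^{−(μ−λ)t} = e^{−0.6443} = 0.525040

Final: 0.525040


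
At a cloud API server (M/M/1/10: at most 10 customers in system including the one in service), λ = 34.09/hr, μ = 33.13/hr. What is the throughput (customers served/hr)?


ρ = 1.0290; P_K = (1−ρ)ρ^10/(1−ρ^11) = 0.104440
λ_eff = λ(1 − P_K) = 34.09·(1 − 0.104440) = 34.09·0.895560 = 30.5297 /hr

Final: 30.5297 /hr
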